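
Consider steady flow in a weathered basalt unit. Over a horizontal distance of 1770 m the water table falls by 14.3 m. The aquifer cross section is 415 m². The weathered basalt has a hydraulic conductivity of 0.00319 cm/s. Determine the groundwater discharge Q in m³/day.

Convert K: 0.00319 cm/s × 864 = 2.756 m/day.
Hydraulic gradient i = Δh / L = 14.3 / 1770 = 0.008079.
Darcy's law: Q = K · A · i = 2.756 × 415.0 × 0.008079 = 9.241 m³/day.

9.24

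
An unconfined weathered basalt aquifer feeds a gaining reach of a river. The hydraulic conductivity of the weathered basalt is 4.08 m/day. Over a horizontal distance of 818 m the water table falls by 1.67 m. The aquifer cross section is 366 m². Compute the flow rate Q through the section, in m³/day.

3.05

Hydraulic gradient i = Δh / L = 1.67 / 818 = 0.002042.
Darcy's law: Q = K · A · i = 4.080 × 366.0 × 0.002042 = 3.049 m³/day.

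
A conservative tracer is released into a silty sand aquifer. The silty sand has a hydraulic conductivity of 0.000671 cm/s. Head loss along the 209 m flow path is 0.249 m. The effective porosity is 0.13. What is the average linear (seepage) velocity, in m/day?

Convert K: 0.000671 cm/s × 864 = 0.5797 m/day.
Hydraulic gradient i = Δh / L = 0.249 / 209 = 0.001191.
Darcy flux q = K · i = 0.5797 × 0.001191 = 0.0006907 m/day.
Seepage velocity v = q / n_e = 0.0006907 / 0.13 = 0.005313 m/day.

0.00531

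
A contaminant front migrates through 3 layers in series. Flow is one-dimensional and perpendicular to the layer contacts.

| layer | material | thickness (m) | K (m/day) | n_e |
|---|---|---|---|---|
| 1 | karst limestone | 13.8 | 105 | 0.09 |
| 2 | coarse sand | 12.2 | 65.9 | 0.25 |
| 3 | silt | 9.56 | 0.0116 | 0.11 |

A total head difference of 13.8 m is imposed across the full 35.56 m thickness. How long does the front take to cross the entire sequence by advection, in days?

319

With flow normal to the layers, continuity requires the same specific discharge q through every layer.
Σ(b_i/K_i) = 13.8/105 + 12.2/65.9 + 9.56/0.0116 = 824.5 d.
q = Δh / Σ(b_i/K_i) = 13.8 / 824.5 = 0.01674 m/day.
In each layer the seepage velocity is v_i = q/n_i, so the layer transit time is t_i = b_i·n_i / q:
  layer 1 (karst limestone): t_1 = 13.8 × 0.09 / 0.01674 = 74.20 d
  layer 2 (coarse sand): t_2 = 12.2 × 0.25 / 0.01674 = 182.2 d
  layer 3 (silt): t_3 = 9.56 × 0.11 / 0.01674 = 62.83 d
Total t = Σ t_i = 319.2 days.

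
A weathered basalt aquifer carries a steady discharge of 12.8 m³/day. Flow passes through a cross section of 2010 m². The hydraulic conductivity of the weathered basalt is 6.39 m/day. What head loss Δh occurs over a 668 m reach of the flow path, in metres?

0.666

From Q = K·A·i, i = Q / (K·A) = 12.8 / (6.390 × 2010) = 0.0009966.
Head loss Δh = i · L = 0.0009966 × 668 = 0.6657 m.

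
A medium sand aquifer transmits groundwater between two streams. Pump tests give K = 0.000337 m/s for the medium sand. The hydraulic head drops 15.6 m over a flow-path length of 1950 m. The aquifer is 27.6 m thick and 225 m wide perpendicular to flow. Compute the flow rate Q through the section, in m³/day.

Convert K: 0.000337 m/s × 86400 = 29.12 m/day.
Cross-sectional area A = 225 × 27.6 = 6210 m².
Hydraulic gradient i = Δh / L = 15.6 / 1950 = 0.008000.
Darcy's law: Q = K · A · i = 29.12 × 6210 × 0.008000 = 1447 m³/day.

1450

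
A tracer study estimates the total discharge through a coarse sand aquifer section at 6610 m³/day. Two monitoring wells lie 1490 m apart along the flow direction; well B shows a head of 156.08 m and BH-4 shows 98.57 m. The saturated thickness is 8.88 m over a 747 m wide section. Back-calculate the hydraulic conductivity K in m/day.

Cross-sectional area A = 747 × 8.88 = 6633 m².
Hydraulic gradient i = (156.08 − 98.57) / 1490 = 57.51 / 1490 = 0.03860.
From Q = K·A·i, K = Q / (A·i) = 6610 / (6633 × 0.03860) = 25.82 m/day.

25.8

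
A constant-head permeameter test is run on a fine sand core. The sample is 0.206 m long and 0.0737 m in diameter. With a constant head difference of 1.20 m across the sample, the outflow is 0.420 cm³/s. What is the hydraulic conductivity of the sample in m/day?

1.46

Cross-sectional area A = π·(d/2)² = π × (0.0737/2)² = 0.004266 m².
Convert discharge: 0.420 cm³/s = 4.200e-07 m³/s.
Darcy's law rearranged: K = Q·L / (A·Δh) = 4.200e-07 × 0.206 / (0.004266 × 1.20) = 1.690e-05 m/s = 1.460 m/day.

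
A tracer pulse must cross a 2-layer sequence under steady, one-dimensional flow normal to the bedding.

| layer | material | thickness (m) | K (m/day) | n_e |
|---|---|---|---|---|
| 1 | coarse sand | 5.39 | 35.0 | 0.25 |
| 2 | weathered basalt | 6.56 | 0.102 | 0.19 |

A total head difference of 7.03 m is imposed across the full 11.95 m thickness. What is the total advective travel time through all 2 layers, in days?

With flow normal to the layers, continuity requires the same specific discharge q through every layer.
Σ(b_i/K_i) = 5.39/35.0 + 6.56/0.102 = 64.47 d.
q = Δh / Σ(b_i/K_i) = 7.03 / 64.47 = 0.1090 m/day.
In each layer the seepage velocity is v_i = q/n_i, so the layer transit time is t_i = b_i·n_i / q:
  layer 1 (coarse sand): t_1 = 5.39 × 0.25 / 0.1090 = 12.36 d
  layer 2 (weathered basalt): t_2 = 6.56 × 0.19 / 0.1090 = 11.43 d
Total t = Σ t_i = 23.79 days.

23.8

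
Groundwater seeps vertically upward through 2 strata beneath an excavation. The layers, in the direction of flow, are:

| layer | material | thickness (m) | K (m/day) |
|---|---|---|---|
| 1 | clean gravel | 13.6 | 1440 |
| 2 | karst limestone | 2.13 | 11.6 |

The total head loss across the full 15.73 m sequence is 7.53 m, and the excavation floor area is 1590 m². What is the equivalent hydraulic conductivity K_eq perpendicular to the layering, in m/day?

81.5

Flow is perpendicular to layering, so the layers act in series and the equivalent K is the thickness-weighted harmonic mean.
Total thickness L = 13.6 + 2.13 = 15.73 m.
Σ(b_i/K_i) = 13.6/1440 + 2.13/11.6 = 0.1931 d.
K_eq = L / Σ(b_i/K_i) = 15.73 / 0.1931 = 81.48 m/day.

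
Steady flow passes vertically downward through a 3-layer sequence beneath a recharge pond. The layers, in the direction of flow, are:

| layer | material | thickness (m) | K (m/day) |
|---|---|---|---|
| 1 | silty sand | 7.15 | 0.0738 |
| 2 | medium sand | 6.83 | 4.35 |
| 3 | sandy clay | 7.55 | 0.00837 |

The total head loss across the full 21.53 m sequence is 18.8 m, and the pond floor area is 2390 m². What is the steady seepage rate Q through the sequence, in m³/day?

Flow is perpendicular to layering, so the layers act in series and the equivalent K is the thickness-weighted harmonic mean.
Total thickness L = 7.15 + 6.83 + 7.55 = 21.53 m.
Σ(b_i/K_i) = 7.15/0.0738 + 6.83/4.35 + 7.55/0.00837 = 1000 d.
K_eq = L / Σ(b_i/K_i) = 21.53 / 1000 = 0.02152 m/day.
Q = K_eq · A · (Δh/L) = 0.02152 × 2390 × (18.8/21.53) = 44.91 m³/day.

44.9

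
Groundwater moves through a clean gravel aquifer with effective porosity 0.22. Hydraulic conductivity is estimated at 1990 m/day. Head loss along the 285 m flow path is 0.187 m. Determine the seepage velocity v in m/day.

5.94

Hydraulic gradient i = Δh / L = 0.187 / 285 = 0.0006561.
Darcy flux q = K · i = 1990 × 0.0006561 = 1.306 m/day.
Seepage velocity v = q / n_e = 1.306 / 0.22 = 5.935 m/day.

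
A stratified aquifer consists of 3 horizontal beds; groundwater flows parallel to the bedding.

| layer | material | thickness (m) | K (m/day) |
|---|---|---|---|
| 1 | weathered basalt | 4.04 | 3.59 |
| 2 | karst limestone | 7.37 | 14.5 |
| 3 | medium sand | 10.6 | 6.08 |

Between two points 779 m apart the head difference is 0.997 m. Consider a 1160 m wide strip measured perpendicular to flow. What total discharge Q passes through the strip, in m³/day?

276

Flow is parallel to layering, so each bed carries its own Darcy discharge and the transmissivities add.
Σ(K_i·b_i) = 3.59×4.04 + 14.5×7.37 + 6.08×10.6 = 185.8 m²/day.
Hydraulic gradient i = Δh / L = 0.997 / 779 = 0.001280.
Q = Σ(K_i·b_i) · W · i = 185.8 × 1160 × 0.001280 = 275.9 m³/day.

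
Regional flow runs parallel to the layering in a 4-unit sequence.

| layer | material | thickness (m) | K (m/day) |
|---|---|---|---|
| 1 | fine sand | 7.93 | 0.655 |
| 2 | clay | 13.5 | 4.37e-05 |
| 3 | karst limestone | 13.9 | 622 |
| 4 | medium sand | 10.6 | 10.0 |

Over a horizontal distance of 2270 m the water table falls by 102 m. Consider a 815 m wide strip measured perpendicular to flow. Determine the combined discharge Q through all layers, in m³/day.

321000

Flow is parallel to layering, so each bed carries its own Darcy discharge and the transmissivities add.
Σ(K_i·b_i) = 0.655×7.93 + 4.37e-05×13.5 + 622×13.9 + 10.0×10.6 = 8757 m²/day.
Hydraulic gradient i = Δh / L = 102 / 2270 = 0.04493.
Q = Σ(K_i·b_i) · W · i = 8757 × 815 × 0.04493 = 3.207e+05 m³/day.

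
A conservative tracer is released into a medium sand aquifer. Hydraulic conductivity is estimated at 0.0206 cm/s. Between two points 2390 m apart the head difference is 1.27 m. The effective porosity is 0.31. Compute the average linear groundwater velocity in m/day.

Convert K: 0.0206 cm/s × 864 = 17.80 m/day.
Hydraulic gradient i = Δh / L = 1.27 / 2390 = 0.0005314.
Darcy flux q = K · i = 17.80 × 0.0005314 = 0.009458 m/day.
Seepage velocity v = q / n_e = 0.009458 / 0.31 = 0.03051 m/day.

0.0305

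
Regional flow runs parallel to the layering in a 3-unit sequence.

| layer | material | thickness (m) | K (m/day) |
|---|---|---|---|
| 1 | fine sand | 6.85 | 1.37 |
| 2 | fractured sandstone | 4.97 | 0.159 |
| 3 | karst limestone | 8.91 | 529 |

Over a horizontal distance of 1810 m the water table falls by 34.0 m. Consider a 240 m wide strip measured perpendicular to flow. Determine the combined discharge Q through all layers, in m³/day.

Flow is parallel to layering, so each bed carries its own Darcy discharge and the transmissivities add.
Σ(K_i·b_i) = 1.37×6.85 + 0.159×4.97 + 529×8.91 = 4724 m²/day.
Hydraulic gradient i = Δh / L = 34.0 / 1810 = 0.01878.
Q = Σ(K_i·b_i) · W · i = 4724 × 240 × 0.01878 = 21295 m³/day.

21300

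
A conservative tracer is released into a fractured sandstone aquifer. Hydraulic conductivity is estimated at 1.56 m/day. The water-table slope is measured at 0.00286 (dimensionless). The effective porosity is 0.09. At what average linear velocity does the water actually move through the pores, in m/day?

0.0496

Hydraulic gradient i = 0.00286.
Darcy flux q = K · i = 1.560 × 0.002860 = 0.004462 m/day.
Seepage velocity v = q / n_e = 0.004462 / 0.09 = 0.04957 m/day.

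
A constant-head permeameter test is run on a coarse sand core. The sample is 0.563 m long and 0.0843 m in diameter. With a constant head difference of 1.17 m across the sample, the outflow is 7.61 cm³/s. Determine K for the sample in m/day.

56.7

Cross-sectional area A = π·(d/2)² = π × (0.0843/2)² = 0.005581 m².
Convert discharge: 7.61 cm³/s = 7.610e-06 m³/s.
Darcy's law rearranged: K = Q·L / (A·Δh) = 7.610e-06 × 0.563 / (0.005581 × 1.17) = 0.0006561 m/s = 56.69 m/day.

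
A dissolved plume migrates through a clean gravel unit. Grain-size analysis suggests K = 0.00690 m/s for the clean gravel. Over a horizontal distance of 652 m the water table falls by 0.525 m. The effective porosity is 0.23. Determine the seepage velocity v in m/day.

Convert K: 0.00690 m/s × 86400 = 596.2 m/day.
Hydraulic gradient i = Δh / L = 0.525 / 652 = 0.0008052.
Darcy flux q = K · i = 596.2 × 0.0008052 = 0.4800 m/day.
Seepage velocity v = q / n_e = 0.4800 / 0.23 = 2.087 m/day.

2.09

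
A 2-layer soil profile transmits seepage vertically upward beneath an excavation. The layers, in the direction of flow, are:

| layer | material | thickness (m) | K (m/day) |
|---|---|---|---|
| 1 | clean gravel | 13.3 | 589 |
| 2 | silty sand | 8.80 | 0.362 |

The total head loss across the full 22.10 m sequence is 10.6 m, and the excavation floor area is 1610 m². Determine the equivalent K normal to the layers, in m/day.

0.908

Flow is perpendicular to layering, so the layers act in series and the equivalent K is the thickness-weighted harmonic mean.
Total thickness L = 13.3 + 8.80 = 22.10 m.
Σ(b_i/K_i) = 13.3/589 + 8.80/0.362 = 24.33 d.
K_eq = L / Σ(b_i/K_i) = 22.10 / 24.33 = 0.9083 m/day.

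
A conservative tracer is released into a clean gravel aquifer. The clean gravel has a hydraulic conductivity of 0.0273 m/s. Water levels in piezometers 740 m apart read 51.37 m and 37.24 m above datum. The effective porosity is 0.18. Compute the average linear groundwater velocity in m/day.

Convert K: 0.0273 m/s × 86400 = 2359 m/day.
Hydraulic gradient i = (51.37 − 37.24) / 740 = 14.13 / 740 = 0.01909.
Darcy flux q = K · i = 2359 × 0.01909 = 45.04 m/day.
Seepage velocity v = q / n_e = 45.04 / 0.18 = 250.2 m/day.

250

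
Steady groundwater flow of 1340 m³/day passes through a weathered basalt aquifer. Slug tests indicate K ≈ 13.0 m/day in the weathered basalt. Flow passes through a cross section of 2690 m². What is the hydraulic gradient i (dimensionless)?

0.0383

From Q = K·A·i, i = Q / (K·A) = 1340 / (13.00 × 2690) = 0.03832.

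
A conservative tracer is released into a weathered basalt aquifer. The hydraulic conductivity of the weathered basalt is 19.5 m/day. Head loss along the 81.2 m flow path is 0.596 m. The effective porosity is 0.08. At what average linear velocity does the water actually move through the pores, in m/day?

Hydraulic gradient i = Δh / L = 0.596 / 81.2 = 0.007340.
Darcy flux q = K · i = 19.50 × 0.007340 = 0.1431 m/day.
Seepage velocity v = q / n_e = 0.1431 / 0.08 = 1.789 m/day.

1.79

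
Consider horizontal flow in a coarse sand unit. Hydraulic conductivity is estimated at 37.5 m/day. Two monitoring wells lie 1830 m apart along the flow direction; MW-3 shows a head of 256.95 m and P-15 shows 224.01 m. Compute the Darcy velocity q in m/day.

Hydraulic gradient i = (256.95 − 224.01) / 1830 = 32.94 / 1830 = 0.01800.
Specific discharge q = K · i = 37.50 × 0.01800 = 0.6750 m/day.

0.675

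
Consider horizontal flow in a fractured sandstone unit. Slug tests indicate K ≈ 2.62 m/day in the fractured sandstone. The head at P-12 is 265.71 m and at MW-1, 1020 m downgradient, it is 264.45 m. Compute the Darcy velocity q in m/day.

0.00324

Hydraulic gradient i = (265.71 − 264.45) / 1020 = 1.26 / 1020 = 0.001235.
Specific discharge q = K · i = 2.620 × 0.001235 = 0.003236 m/day.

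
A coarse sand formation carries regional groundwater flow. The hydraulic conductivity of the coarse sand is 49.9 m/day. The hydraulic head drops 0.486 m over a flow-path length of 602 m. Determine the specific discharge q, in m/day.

Hydraulic gradient i = Δh / L = 0.486 / 602 = 0.0008073.
Specific discharge q = K · i = 49.90 × 0.0008073 = 0.04028 m/day.

0.0403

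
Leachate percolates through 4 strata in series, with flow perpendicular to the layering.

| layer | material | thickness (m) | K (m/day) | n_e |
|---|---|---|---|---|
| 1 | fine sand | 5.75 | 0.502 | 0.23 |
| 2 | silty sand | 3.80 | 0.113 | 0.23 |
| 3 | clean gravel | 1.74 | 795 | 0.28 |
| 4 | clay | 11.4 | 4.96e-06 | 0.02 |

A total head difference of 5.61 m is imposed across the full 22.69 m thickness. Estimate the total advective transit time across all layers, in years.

With flow normal to the layers, continuity requires the same specific discharge q through every layer.
Σ(b_i/K_i) = 5.75/0.502 + 3.80/0.113 + 1.74/795 + 11.4/4.96e-06 = 2.298e+06 d.
q = Δh / Σ(b_i/K_i) = 5.61 / 2.298e+06 = 2.441e-06 m/day.
In each layer the seepage velocity is v_i = q/n_i, so the layer transit time is t_i = b_i·n_i / q:
  layer 1 (fine sand): t_1 = 5.75 × 0.23 / 2.441e-06 = 5.418e+05 d
  layer 2 (silty sand): t_2 = 3.80 × 0.23 / 2.441e-06 = 3.581e+05 d
  layer 3 (clean gravel): t_3 = 1.74 × 0.28 / 2.441e-06 = 1.996e+05 d
  layer 4 (clay): t_4 = 11.4 × 0.02 / 2.441e-06 = 93412 d
Total t = Σ t_i = 1.193e+06 days = 3266 years.

3270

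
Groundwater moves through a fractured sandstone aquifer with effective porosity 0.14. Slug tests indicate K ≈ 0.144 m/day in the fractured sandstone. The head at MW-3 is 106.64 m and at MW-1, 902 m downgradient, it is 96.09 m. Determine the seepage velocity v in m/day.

0.0120

Hydraulic gradient i = (106.64 − 96.09) / 902 = 10.55 / 902 = 0.01170.
Darcy flux q = K · i = 0.1440 × 0.01170 = 0.001684 m/day.
Seepage velocity v = q / n_e = 0.001684 / 0.14 = 0.01203 m/day.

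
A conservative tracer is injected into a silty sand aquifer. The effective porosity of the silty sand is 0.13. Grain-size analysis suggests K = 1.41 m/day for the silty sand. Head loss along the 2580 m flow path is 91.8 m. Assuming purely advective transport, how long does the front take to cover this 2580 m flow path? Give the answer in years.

18.3

Hydraulic gradient i = Δh / L = 91.8 / 2580 = 0.03558.
Darcy flux q = K · i = 1.410 × 0.03558 = 0.05017 m/day.
Seepage velocity v = q / n_e = 0.05017 / 0.13 = 0.3859 m/day.
Travel time t = L / v = 2580 / 0.3859 = 6685 days = 18.30 years.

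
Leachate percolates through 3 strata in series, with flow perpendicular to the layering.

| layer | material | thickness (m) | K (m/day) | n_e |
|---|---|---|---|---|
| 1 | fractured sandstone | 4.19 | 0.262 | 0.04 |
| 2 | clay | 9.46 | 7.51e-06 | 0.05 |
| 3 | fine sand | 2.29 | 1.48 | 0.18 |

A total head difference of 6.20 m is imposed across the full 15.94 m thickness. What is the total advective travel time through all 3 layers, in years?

586

With flow normal to the layers, continuity requires the same specific discharge q through every layer.
Σ(b_i/K_i) = 4.19/0.262 + 9.46/7.51e-06 + 2.29/1.48 = 1.260e+06 d.
q = Δh / Σ(b_i/K_i) = 6.20 / 1.260e+06 = 4.922e-06 m/day.
In each layer the seepage velocity is v_i = q/n_i, so the layer transit time is t_i = b_i·n_i / q:
  layer 1 (fractured sandstone): t_1 = 4.19 × 0.04 / 4.922e-06 = 34052 d
  layer 2 (clay): t_2 = 9.46 × 0.05 / 4.922e-06 = 96101 d
  layer 3 (fine sand): t_3 = 2.29 × 0.18 / 4.922e-06 = 83748 d
Total t = Σ t_i = 2.139e+05 days = 585.6 years.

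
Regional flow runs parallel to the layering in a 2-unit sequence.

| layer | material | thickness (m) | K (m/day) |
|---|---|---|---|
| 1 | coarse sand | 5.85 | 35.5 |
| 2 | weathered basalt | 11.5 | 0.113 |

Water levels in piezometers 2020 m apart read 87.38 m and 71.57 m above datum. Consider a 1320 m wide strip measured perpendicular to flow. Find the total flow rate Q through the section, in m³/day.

2160

Flow is parallel to layering, so each bed carries its own Darcy discharge and the transmissivities add.
Σ(K_i·b_i) = 35.5×5.85 + 0.113×11.5 = 209.0 m²/day.
Hydraulic gradient i = (87.38 − 71.57) / 2020 = 15.81 / 2020 = 0.007827.
Q = Σ(K_i·b_i) · W · i = 209.0 × 1320 × 0.007827 = 2159 m³/day.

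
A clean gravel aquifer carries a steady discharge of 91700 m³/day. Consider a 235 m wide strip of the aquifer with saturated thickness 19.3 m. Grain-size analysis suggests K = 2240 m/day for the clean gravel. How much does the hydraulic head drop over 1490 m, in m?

13.4

Cross-sectional area A = 235 × 19.3 = 4536 m².
From Q = K·A·i, i = Q / (K·A) = 91700 / (2240 × 4536) = 0.009026.
Head loss Δh = i · L = 0.009026 × 1490 = 13.45 m.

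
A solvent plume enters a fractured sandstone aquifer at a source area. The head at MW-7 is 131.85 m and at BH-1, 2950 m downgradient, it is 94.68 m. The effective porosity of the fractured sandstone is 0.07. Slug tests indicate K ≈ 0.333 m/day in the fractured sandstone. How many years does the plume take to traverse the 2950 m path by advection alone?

Hydraulic gradient i = (131.85 − 94.68) / 2950 = 37.17 / 2950 = 0.01260.
Darcy flux q = K · i = 0.3330 × 0.01260 = 0.004196 m/day.
Seepage velocity v = q / n_e = 0.004196 / 0.07 = 0.05994 m/day.
Travel time t = L / v = 2950 / 0.05994 = 49216 days = 134.7 years.

135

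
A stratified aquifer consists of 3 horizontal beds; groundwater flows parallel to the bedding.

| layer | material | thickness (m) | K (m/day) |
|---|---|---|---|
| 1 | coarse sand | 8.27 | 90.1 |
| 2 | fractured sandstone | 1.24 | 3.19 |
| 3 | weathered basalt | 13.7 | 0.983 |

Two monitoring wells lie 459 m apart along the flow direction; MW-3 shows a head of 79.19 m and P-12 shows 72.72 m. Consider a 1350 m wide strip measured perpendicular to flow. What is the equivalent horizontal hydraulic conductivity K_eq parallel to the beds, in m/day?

Flow is parallel to layering, so each bed carries its own Darcy discharge and the transmissivities add.
Σ(K_i·b_i) = 90.1×8.27 + 3.19×1.24 + 0.983×13.7 = 762.5 m²/day.
Total thickness b = 23.21 m, so K_eq = Σ(K_i·b_i)/b = 32.85 m/day.

32.9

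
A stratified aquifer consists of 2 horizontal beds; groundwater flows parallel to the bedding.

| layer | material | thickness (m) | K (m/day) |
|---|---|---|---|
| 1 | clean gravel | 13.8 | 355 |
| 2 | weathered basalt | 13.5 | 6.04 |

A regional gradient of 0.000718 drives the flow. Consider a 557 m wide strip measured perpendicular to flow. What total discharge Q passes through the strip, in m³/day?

1990

Flow is parallel to layering, so each bed carries its own Darcy discharge and the transmissivities add.
Σ(K_i·b_i) = 355×13.8 + 6.04×13.5 = 4981 m²/day.
Hydraulic gradient i = 0.000718.
Q = Σ(K_i·b_i) · W · i = 4981 × 557 × 0.0007180 = 1992 m³/day.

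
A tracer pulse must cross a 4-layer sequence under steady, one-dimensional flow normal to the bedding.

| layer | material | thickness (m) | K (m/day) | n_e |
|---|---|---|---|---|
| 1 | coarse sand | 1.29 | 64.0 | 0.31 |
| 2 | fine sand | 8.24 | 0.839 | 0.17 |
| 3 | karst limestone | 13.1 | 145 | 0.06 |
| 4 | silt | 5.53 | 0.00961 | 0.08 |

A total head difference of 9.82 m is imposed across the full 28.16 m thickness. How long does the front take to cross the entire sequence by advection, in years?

0.494

With flow normal to the layers, continuity requires the same specific discharge q through every layer.
Σ(b_i/K_i) = 1.29/64.0 + 8.24/0.839 + 13.1/145 + 5.53/0.00961 = 585.4 d.
q = Δh / Σ(b_i/K_i) = 9.82 / 585.4 = 0.01678 m/day.
In each layer the seepage velocity is v_i = q/n_i, so the layer transit time is t_i = b_i·n_i / q:
  layer 1 (coarse sand): t_1 = 1.29 × 0.31 / 0.01678 = 23.84 d
  layer 2 (fine sand): t_2 = 8.24 × 0.17 / 0.01678 = 83.50 d
  layer 3 (karst limestone): t_3 = 13.1 × 0.06 / 0.01678 = 46.85 d
  layer 4 (silt): t_4 = 5.53 × 0.08 / 0.01678 = 26.37 d
Total t = Σ t_i = 180.6 days = 0.4944 years.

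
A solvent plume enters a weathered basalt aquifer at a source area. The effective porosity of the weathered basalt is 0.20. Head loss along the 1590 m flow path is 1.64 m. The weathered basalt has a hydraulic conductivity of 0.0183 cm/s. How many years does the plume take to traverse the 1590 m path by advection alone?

53.4

Convert K: 0.0183 cm/s × 864 = 15.81 m/day.
Hydraulic gradient i = Δh / L = 1.64 / 1590 = 0.001031.
Darcy flux q = K · i = 15.81 × 0.001031 = 0.01631 m/day.
Seepage velocity v = q / n_e = 0.01631 / 0.20 = 0.08154 m/day.
Travel time t = L / v = 1590 / 0.08154 = 19499 days = 53.39 years.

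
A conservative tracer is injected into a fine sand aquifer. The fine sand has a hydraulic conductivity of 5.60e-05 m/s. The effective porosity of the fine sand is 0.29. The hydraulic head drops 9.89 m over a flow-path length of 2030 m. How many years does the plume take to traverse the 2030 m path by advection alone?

Convert K: 5.60e-05 m/s × 86400 = 4.838 m/day.
Hydraulic gradient i = Δh / L = 9.89 / 2030 = 0.004872.
Darcy flux q = K · i = 4.838 × 0.004872 = 0.02357 m/day.
Seepage velocity v = q / n_e = 0.02357 / 0.29 = 0.08128 m/day.
Travel time t = L / v = 2030 / 0.08128 = 24974 days = 68.38 years.

68.4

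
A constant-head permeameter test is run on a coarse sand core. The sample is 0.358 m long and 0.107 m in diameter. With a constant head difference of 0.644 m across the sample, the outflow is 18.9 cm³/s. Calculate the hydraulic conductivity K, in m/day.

101

Cross-sectional area A = π·(d/2)² = π × (0.107/2)² = 0.008992 m².
Convert discharge: 18.9 cm³/s = 1.890e-05 m³/s.
Darcy's law rearranged: K = Q·L / (A·Δh) = 1.890e-05 × 0.358 / (0.008992 × 0.644) = 0.001168 m/s = 101.0 m/day.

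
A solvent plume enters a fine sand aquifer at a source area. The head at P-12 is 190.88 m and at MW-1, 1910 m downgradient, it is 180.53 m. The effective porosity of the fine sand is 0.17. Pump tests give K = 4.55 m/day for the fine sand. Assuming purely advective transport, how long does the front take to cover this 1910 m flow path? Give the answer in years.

Hydraulic gradient i = (190.88 − 180.53) / 1910 = 10.35 / 1910 = 0.005419.
Darcy flux q = K · i = 4.550 × 0.005419 = 0.02466 m/day.
Seepage velocity v = q / n_e = 0.02466 / 0.17 = 0.1450 m/day.
Travel time t = L / v = 1910 / 0.1450 = 13169 days = 36.06 years.

36.1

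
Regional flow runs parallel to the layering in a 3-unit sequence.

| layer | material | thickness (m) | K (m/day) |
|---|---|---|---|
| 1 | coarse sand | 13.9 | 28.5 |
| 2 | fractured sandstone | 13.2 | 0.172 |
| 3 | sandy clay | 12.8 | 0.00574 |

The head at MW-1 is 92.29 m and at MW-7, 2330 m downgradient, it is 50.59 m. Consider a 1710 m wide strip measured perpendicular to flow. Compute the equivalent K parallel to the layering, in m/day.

Flow is parallel to layering, so each bed carries its own Darcy discharge and the transmissivities add.
Σ(K_i·b_i) = 28.5×13.9 + 0.172×13.2 + 0.00574×12.8 = 398.5 m²/day.
Total thickness b = 39.90 m, so K_eq = Σ(K_i·b_i)/b = 9.987 m/day.

9.99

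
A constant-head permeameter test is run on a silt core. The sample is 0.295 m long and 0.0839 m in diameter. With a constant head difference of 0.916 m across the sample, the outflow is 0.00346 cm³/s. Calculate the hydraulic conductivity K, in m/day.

0.0174

Cross-sectional area A = π·(d/2)² = π × (0.0839/2)² = 0.005529 m².
Convert discharge: 0.00346 cm³/s = 3.460e-09 m³/s.
Darcy's law rearranged: K = Q·L / (A·Δh) = 3.460e-09 × 0.295 / (0.005529 × 0.916) = 2.016e-07 m/s = 0.01741 m/day.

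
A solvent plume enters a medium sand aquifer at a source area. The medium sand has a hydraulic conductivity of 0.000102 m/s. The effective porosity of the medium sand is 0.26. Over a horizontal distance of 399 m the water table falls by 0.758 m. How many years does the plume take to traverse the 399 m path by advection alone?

Convert K: 0.000102 m/s × 86400 = 8.813 m/day.
Hydraulic gradient i = Δh / L = 0.758 / 399 = 0.001900.
Darcy flux q = K · i = 8.813 × 0.001900 = 0.01674 m/day.
Seepage velocity v = q / n_e = 0.01674 / 0.26 = 0.06439 m/day.
Travel time t = L / v = 399 / 0.06439 = 6196 days = 16.96 years.

17.0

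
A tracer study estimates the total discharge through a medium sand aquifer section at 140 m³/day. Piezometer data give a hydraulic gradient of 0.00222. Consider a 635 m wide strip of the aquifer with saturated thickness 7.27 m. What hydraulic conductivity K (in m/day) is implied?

13.7

Cross-sectional area A = 635 × 7.27 = 4616 m².
Hydraulic gradient i = 0.00222.
From Q = K·A·i, K = Q / (A·i) = 140 / (4616 × 0.002220) = 13.66 m/day.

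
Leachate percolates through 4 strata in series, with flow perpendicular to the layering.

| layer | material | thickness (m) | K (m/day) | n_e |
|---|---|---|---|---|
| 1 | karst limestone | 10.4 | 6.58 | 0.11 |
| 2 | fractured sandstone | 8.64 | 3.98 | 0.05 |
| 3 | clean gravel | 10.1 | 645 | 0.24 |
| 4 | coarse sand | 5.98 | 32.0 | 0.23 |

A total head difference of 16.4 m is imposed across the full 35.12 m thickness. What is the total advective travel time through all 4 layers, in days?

With flow normal to the layers, continuity requires the same specific discharge q through every layer.
Σ(b_i/K_i) = 10.4/6.58 + 8.64/3.98 + 10.1/645 + 5.98/32.0 = 3.954 d.
q = Δh / Σ(b_i/K_i) = 16.4 / 3.954 = 4.148 m/day.
In each layer the seepage velocity is v_i = q/n_i, so the layer transit time is t_i = b_i·n_i / q:
  layer 1 (karst limestone): t_1 = 10.4 × 0.11 / 4.148 = 0.2758 d
  layer 2 (fractured sandstone): t_2 = 8.64 × 0.05 / 4.148 = 0.1042 d
  layer 3 (clean gravel): t_3 = 10.1 × 0.24 / 4.148 = 0.5844 d
  layer 4 (coarse sand): t_4 = 5.98 × 0.23 / 4.148 = 0.3316 d
Total t = Σ t_i = 1.296 days.

1.30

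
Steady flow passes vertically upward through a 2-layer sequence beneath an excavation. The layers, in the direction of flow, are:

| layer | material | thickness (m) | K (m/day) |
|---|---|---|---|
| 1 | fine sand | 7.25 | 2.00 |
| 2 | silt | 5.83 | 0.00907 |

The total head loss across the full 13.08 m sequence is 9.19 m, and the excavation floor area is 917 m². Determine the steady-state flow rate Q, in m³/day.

Flow is perpendicular to layering, so the layers act in series and the equivalent K is the thickness-weighted harmonic mean.
Total thickness L = 7.25 + 5.83 = 13.08 m.
Σ(b_i/K_i) = 7.25/2.00 + 5.83/0.00907 = 646.4 d.
K_eq = L / Σ(b_i/K_i) = 13.08 / 646.4 = 0.02024 m/day.
Q = K_eq · A · (Δh/L) = 0.02024 × 917 × (9.19/13.08) = 13.04 m³/day.

13.0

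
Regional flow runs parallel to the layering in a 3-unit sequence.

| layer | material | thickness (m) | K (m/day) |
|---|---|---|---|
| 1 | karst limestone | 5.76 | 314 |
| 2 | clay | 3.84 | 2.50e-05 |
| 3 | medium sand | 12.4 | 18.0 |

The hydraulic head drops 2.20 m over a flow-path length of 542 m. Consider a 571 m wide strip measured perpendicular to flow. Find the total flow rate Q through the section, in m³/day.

Flow is parallel to layering, so each bed carries its own Darcy discharge and the transmissivities add.
Σ(K_i·b_i) = 314×5.76 + 2.50e-05×3.84 + 18.0×12.4 = 2032 m²/day.
Hydraulic gradient i = Δh / L = 2.20 / 542 = 0.004059.
Q = Σ(K_i·b_i) · W · i = 2032 × 571 × 0.004059 = 4709 m³/day.

4710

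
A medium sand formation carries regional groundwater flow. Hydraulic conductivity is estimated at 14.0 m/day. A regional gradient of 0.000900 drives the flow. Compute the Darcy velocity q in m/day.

0.0126

Hydraulic gradient i = 0.000900.
Specific discharge q = K · i = 14.00 × 0.0009000 = 0.01260 m/day.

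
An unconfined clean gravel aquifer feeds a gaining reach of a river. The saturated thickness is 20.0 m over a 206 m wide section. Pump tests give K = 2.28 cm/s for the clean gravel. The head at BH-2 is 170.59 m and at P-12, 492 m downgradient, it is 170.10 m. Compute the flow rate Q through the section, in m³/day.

Convert K: 2.28 cm/s × 864 = 1970 m/day.
Cross-sectional area A = 206 × 20.0 = 4120 m².
Hydraulic gradient i = (170.59 − 170.10) / 492 = 0.49 / 492 = 0.0009959.
Darcy's law: Q = K · A · i = 1970 × 4120 × 0.0009959 = 8083 m³/day.

8080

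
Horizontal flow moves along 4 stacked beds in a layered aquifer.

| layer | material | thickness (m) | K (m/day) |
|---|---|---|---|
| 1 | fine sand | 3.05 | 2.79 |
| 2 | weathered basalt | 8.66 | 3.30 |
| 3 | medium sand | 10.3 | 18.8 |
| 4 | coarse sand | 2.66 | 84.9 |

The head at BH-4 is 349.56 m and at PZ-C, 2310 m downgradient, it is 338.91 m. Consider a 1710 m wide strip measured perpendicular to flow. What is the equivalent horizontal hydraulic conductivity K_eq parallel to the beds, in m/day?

18.5

Flow is parallel to layering, so each bed carries its own Darcy discharge and the transmissivities add.
Σ(K_i·b_i) = 2.79×3.05 + 3.30×8.66 + 18.8×10.3 + 84.9×2.66 = 456.6 m²/day.
Total thickness b = 24.67 m, so K_eq = Σ(K_i·b_i)/b = 18.51 m/day.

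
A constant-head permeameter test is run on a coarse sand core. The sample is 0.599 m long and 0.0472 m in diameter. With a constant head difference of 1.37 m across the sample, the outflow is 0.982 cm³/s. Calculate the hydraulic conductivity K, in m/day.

21.2

Cross-sectional area A = π·(d/2)² = π × (0.0472/2)² = 0.001750 m².
Convert discharge: 0.982 cm³/s = 9.820e-07 m³/s.
Darcy's law rearranged: K = Q·L / (A·Δh) = 9.820e-07 × 0.599 / (0.001750 × 1.37) = 0.0002454 m/s = 21.20 m/day.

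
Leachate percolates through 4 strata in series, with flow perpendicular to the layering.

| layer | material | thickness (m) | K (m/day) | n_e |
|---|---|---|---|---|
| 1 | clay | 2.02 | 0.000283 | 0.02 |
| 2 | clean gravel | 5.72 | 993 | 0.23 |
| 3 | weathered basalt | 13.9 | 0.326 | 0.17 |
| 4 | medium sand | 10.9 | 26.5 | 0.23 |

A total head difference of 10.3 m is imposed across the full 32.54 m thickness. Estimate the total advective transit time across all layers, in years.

With flow normal to the layers, continuity requires the same specific discharge q through every layer.
Σ(b_i/K_i) = 2.02/0.000283 + 5.72/993 + 13.9/0.326 + 10.9/26.5 = 7181 d.
q = Δh / Σ(b_i/K_i) = 10.3 / 7181 = 0.001434 m/day.
In each layer the seepage velocity is v_i = q/n_i, so the layer transit time is t_i = b_i·n_i / q:
  layer 1 (clay): t_1 = 2.02 × 0.02 / 0.001434 = 28.17 d
  layer 2 (clean gravel): t_2 = 5.72 × 0.23 / 0.001434 = 917.2 d
  layer 3 (weathered basalt): t_3 = 13.9 × 0.17 / 0.001434 = 1647 d
  layer 4 (medium sand): t_4 = 10.9 × 0.23 / 0.001434 = 1748 d
Total t = Σ t_i = 4341 days = 11.88 years.

11.9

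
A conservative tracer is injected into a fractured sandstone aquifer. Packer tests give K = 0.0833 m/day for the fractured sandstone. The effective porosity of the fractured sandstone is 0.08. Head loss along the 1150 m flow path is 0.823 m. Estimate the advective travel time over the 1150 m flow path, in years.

4230

Hydraulic gradient i = Δh / L = 0.823 / 1150 = 0.0007157.
Darcy flux q = K · i = 0.08330 × 0.0007157 = 5.961e-05 m/day.
Seepage velocity v = q / n_e = 5.961e-05 / 0.08 = 0.0007452 m/day.
Travel time t = L / v = 1150 / 0.0007452 = 1.543e+06 days = 4225 years.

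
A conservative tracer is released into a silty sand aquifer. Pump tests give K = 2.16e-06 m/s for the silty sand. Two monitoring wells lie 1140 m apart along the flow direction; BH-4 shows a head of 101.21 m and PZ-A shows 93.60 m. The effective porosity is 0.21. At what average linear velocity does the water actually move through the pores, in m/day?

Convert K: 2.16e-06 m/s × 86400 = 0.1866 m/day.
Hydraulic gradient i = (101.21 − 93.60) / 1140 = 7.61 / 1140 = 0.006675.
Darcy flux q = K · i = 0.1866 × 0.006675 = 0.001246 m/day.
Seepage velocity v = q / n_e = 0.001246 / 0.21 = 0.005932 m/day.

0.00593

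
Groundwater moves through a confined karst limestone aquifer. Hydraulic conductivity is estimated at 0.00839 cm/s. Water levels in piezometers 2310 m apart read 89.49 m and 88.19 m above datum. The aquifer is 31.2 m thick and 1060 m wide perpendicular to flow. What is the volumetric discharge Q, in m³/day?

Convert K: 0.00839 cm/s × 864 = 7.249 m/day.
Cross-sectional area A = 1060 × 31.2 = 33072 m².
Hydraulic gradient i = (89.49 − 88.19) / 2310 = 1.3 / 2310 = 0.0005628.
Darcy's law: Q = K · A · i = 7.249 × 33072 × 0.0005628 = 134.9 m³/day.

135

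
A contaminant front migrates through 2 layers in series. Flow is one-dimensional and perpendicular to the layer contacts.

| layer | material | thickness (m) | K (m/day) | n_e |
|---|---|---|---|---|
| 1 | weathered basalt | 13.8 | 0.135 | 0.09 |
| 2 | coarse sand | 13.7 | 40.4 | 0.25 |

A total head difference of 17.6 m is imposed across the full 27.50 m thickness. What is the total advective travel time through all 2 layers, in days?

With flow normal to the layers, continuity requires the same specific discharge q through every layer.
Σ(b_i/K_i) = 13.8/0.135 + 13.7/40.4 = 102.6 d.
q = Δh / Σ(b_i/K_i) = 17.6 / 102.6 = 0.1716 m/day.
In each layer the seepage velocity is v_i = q/n_i, so the layer transit time is t_i = b_i·n_i / q:
  layer 1 (weathered basalt): t_1 = 13.8 × 0.09 / 0.1716 = 7.238 d
  layer 2 (coarse sand): t_2 = 13.7 × 0.25 / 0.1716 = 19.96 d
Total t = Σ t_i = 27.20 days.

27.2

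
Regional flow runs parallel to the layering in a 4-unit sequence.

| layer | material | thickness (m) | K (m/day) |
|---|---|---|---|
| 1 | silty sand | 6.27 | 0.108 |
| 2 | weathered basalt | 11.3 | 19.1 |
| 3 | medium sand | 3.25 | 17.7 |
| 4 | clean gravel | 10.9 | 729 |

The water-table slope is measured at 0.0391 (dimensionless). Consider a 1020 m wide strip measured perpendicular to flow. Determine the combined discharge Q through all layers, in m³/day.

Flow is parallel to layering, so each bed carries its own Darcy discharge and the transmissivities add.
Σ(K_i·b_i) = 0.108×6.27 + 19.1×11.3 + 17.7×3.25 + 729×10.9 = 8220 m²/day.
Hydraulic gradient i = 0.0391.
Q = Σ(K_i·b_i) · W · i = 8220 × 1020 × 0.03910 = 3.278e+05 m³/day.

328000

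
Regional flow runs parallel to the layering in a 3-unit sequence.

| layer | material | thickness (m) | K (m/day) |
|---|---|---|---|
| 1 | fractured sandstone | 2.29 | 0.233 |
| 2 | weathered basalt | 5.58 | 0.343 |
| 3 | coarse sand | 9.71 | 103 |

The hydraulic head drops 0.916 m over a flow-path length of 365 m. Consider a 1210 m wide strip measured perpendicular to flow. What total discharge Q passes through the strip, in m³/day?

3040

Flow is parallel to layering, so each bed carries its own Darcy discharge and the transmissivities add.
Σ(K_i·b_i) = 0.233×2.29 + 0.343×5.58 + 103×9.71 = 1003 m²/day.
Hydraulic gradient i = Δh / L = 0.916 / 365 = 0.002510.
Q = Σ(K_i·b_i) · W · i = 1003 × 1210 × 0.002510 = 3044 m³/day.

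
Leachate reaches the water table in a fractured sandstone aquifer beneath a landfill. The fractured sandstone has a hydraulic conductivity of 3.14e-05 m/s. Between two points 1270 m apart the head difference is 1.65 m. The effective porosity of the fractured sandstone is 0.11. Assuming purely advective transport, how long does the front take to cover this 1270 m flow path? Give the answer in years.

Convert K: 3.14e-05 m/s × 86400 = 2.713 m/day.
Hydraulic gradient i = Δh / L = 1.65 / 1270 = 0.001299.
Darcy flux q = K · i = 2.713 × 0.001299 = 0.003525 m/day.
Seepage velocity v = q / n_e = 0.003525 / 0.11 = 0.03204 m/day.
Travel time t = L / v = 1270 / 0.03204 = 39634 days = 108.5 years.

109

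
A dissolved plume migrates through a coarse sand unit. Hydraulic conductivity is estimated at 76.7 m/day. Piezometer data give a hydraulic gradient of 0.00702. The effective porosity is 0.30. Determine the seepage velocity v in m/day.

1.79

Hydraulic gradient i = 0.00702.
Darcy flux q = K · i = 76.70 × 0.007020 = 0.5384 m/day.
Seepage velocity v = q / n_e = 0.5384 / 0.30 = 1.795 m/day.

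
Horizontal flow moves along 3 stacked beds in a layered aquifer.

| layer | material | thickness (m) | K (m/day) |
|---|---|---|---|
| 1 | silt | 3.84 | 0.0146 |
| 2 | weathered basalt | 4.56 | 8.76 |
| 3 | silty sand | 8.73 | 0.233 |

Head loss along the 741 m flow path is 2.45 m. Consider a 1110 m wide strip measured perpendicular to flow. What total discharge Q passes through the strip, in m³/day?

Flow is parallel to layering, so each bed carries its own Darcy discharge and the transmissivities add.
Σ(K_i·b_i) = 0.0146×3.84 + 8.76×4.56 + 0.233×8.73 = 42.04 m²/day.
Hydraulic gradient i = Δh / L = 2.45 / 741 = 0.003306.
Q = Σ(K_i·b_i) · W · i = 42.04 × 1110 × 0.003306 = 154.3 m³/day.

154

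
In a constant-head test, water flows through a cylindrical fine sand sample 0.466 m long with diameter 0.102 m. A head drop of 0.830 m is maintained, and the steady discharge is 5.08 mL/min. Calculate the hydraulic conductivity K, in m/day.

Cross-sectional area A = π·(d/2)² = π × (0.102/2)² = 0.008171 m².
Convert discharge: 5.08 mL/min = 8.467e-08 m³/s.
Darcy's law rearranged: K = Q·L / (A·Δh) = 8.467e-08 × 0.466 / (0.008171 × 0.830) = 5.817e-06 m/s = 0.5026 m/day.

0.503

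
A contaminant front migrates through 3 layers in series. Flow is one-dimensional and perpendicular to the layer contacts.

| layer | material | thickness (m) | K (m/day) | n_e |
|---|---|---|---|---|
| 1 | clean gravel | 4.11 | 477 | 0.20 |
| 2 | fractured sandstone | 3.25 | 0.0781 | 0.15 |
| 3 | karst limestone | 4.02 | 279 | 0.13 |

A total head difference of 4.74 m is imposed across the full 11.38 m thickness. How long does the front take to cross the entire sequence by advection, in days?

With flow normal to the layers, continuity requires the same specific discharge q through every layer.
Σ(b_i/K_i) = 4.11/477 + 3.25/0.0781 + 4.02/279 = 41.64 d.
q = Δh / Σ(b_i/K_i) = 4.74 / 41.64 = 0.1138 m/day.
In each layer the seepage velocity is v_i = q/n_i, so the layer transit time is t_i = b_i·n_i / q:
  layer 1 (clean gravel): t_1 = 4.11 × 0.20 / 0.1138 = 7.220 d
  layer 2 (fractured sandstone): t_2 = 3.25 × 0.15 / 0.1138 = 4.282 d
  layer 3 (karst limestone): t_3 = 4.02 × 0.13 / 0.1138 = 4.591 d
Total t = Σ t_i = 16.09 days.

16.1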